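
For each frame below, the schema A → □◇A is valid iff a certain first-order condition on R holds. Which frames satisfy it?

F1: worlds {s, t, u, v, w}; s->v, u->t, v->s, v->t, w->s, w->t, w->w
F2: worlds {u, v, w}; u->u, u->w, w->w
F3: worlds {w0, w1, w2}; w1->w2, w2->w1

Frame correspondent (Sahlqvist): ∀x ∀y (Rxy → Ryx) — i.e. symmetry.
F1: fails — Rwt but not Rtw.
F2: fails — Ruw but not Rwu.
F3: satisfies the condition.
Valid on: F3.

F3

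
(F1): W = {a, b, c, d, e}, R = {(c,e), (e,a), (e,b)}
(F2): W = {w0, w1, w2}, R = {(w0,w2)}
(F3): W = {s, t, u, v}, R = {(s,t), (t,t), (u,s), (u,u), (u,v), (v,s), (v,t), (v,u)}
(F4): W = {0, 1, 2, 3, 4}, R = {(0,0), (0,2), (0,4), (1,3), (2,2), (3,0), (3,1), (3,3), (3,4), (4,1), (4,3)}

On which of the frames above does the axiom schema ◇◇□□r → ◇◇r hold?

Frame correspondent (Sahlqvist): ∀x ∀y (xR²y → ∃w (yR²w ∧ xR²w)) — i.e. a generalized confluence (Geach) condition.
(F1): fails — cR²a but no w with aR²w and cR²w.
(F2): ✓.
(F3): ✓.
(F4): ✓.
Valid on: (F2), (F3), (F4).

(F2), (F3), (F4)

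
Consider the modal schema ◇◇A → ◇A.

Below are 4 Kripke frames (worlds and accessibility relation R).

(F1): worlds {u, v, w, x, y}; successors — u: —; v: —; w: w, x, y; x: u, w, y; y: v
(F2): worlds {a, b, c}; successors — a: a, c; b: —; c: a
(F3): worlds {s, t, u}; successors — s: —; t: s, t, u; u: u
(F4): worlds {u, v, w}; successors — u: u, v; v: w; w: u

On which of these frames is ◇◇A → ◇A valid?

Frame correspondent (Sahlqvist): ∀x ∀y ∀z (Rxy ∧ Ryz → Rxz) — i.e. transitivity.
(F1): fails — Rxw and Rwx but not Rxx.
(F2): fails — Rca and Rac but not Rcc.
(F3): ✓.
(F4): fails — Ruv and Rvw but not Ruw.

(F3)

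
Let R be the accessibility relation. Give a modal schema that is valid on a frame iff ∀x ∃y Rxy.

□q → ◇q

The condition is seriality. The D schema □q → ◇q defines it.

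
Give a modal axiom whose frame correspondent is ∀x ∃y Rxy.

This is seriality; the standard corresponding axiom is D: □q → ◇q.

□q → ◇q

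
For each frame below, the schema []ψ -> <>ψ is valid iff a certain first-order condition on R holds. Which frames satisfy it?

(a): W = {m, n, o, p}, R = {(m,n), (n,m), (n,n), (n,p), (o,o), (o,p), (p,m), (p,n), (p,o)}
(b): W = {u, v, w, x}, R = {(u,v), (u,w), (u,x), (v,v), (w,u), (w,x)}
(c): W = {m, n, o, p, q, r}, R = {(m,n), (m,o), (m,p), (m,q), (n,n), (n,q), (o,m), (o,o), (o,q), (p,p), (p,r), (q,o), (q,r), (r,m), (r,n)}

(a), (c)

The schema corresponds to seriality: forall x exists y Rxy.
(a): satisfies the condition.
(b): fails — world x has no successor.
(c): satisfies the condition.
Valid on: (a), (c).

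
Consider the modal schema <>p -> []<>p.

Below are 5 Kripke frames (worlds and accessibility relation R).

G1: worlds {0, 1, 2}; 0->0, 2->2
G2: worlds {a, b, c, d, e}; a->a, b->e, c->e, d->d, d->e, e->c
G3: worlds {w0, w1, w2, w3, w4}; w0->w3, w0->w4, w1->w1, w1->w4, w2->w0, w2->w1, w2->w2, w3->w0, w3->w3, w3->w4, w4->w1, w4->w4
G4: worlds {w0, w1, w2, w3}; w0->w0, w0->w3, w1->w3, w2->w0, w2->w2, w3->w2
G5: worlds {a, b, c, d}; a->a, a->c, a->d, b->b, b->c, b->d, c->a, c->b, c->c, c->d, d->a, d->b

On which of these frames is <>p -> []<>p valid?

Frame correspondent (Sahlqvist): forall x forall y forall z (Rxy & Rxz -> Ryz) — i.e. the Euclidean property.
G1: condition met.
G2: fails — Rbe and Rbe but not Ree.
G3: fails — Rw0w4 and Rw0w3 but not Rw4w3.
G4: fails — Rw0w3 and Rw0w0 but not Rw3w0.
G5: fails — Rad and Rac but not Rdc.
Valid on: G1.

G1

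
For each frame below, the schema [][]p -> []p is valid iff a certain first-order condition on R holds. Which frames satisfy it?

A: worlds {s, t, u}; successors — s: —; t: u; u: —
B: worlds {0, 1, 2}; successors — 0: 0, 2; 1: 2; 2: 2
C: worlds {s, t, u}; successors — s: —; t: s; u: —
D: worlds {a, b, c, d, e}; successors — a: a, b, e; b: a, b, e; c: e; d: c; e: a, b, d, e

B

Frame correspondent (Sahlqvist): forall x forall y (Rxy -> exists z (Rxz & Rzy)) — i.e. density.
A: fails — Rtu but no z with Rtz and Rzu.
B: ✓.
C: fails — Rts but no z with Rtz and Rzs.
D: fails — Rdc but no z with Rdz and Rzc.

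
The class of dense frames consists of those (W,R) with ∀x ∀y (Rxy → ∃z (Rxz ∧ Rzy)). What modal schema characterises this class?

A defining formula is □□s → □s (the C4 axiom).
Suppose □□s→□s is valid. Take Rxy and set V(s)={w : xR²w}. Then □□s at x, so □s at x, so s at y, i.e. ∃z(Rxz∧Rzy).

□□s → □s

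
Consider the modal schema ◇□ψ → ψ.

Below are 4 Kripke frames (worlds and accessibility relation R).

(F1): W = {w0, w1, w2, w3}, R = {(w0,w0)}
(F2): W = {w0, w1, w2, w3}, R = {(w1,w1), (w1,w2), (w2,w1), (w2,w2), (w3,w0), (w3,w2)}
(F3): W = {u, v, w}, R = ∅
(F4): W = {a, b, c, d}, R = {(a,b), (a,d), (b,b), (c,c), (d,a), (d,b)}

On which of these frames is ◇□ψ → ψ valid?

Frame correspondent (Sahlqvist): ∀x ∀y (Rxy → Ryx) — i.e. symmetry.
(F1): holds.
(F2): fails — Rw3w2 but not Rw2w3.
(F3): holds.
(F4): fails — Rab but not Rba.

(F1), (F3)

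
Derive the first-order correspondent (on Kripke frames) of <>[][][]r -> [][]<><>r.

forall x forall y forall z ((xRy & x R^2 z) -> exists w (y R^3 w & z R^2 w))

This is a Sahlqvist (Geach-type) schema ◇^1□^3r → □^2◇^2r.
First-order correspondent: forall x forall y forall z ((xRy & x R^2 z) -> exists w (y R^3 w & z R^2 w)).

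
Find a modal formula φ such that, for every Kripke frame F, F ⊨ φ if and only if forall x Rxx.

□r → r

A defining formula is □r → r (the T axiom).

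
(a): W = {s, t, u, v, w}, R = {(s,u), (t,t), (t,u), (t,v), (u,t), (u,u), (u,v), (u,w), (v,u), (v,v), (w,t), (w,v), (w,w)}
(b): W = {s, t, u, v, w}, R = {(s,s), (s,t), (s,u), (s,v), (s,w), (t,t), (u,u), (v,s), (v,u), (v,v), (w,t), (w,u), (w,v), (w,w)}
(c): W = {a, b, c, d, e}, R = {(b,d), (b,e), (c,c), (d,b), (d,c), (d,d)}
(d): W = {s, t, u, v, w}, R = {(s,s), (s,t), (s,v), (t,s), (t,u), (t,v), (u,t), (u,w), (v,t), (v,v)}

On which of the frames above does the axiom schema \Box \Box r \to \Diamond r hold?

Frame correspondent (Sahlqvist): \forall x \exists w (x R^2 w \wedge xRw) — i.e. a generalized confluence (Geach) condition.
(a): satisfies the condition.
(b): satisfies the condition.
(c): fails — at a but no w with aR²w and aRw.
(d): fails — at u but no w* with uR²w* and uRw*.
Valid on: (a), (b).

(a), (b)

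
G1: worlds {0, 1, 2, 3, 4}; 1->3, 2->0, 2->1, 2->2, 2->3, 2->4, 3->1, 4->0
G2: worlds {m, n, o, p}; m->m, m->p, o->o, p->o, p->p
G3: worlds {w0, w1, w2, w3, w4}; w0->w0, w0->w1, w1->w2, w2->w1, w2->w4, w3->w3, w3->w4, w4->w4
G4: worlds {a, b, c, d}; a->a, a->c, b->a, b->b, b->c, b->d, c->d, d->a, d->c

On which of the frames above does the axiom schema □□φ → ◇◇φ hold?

G3, G4

This is the axiom for a generalized confluence (Geach) condition; its first-order frame correspondent is ∀x ∃w (xR²w ∧ xR²w).
G1: fails — at 0 but no w with 0R²w and 0R²w.
G2: fails — at n but no w with nR²w and nR²w.
G3: condition met.
G4: condition met.
Valid on: G3, G4.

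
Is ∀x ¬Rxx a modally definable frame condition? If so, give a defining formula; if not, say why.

No — not modally definable

Modal frame validity is preserved under surjective bounded morphisms.
The 3-cycle (worlds 0,1,2 with 0→1→2→0) is irreflexive, and the map sending every world to a single reflexive point • is a surjective bounded morphism (forth: every edge maps to (•,•); back: every world has a successor). So any modal formula valid on the 3-cycle is also valid on the reflexive point, which is not irreflexive.
So no modal formula (or set of formulas) defines exactly the irreflexive frames.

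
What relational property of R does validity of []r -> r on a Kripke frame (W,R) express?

Suppose □r→r is valid. At any x set V(r)={w : Rxw}. Then □r holds at x, so r holds at x, i.e. Rxx.

reflexivity: forall x Rxx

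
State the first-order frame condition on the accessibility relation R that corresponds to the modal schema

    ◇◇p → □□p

This is a Sahlqvist (Geach-type) schema ◇^2□^0p → □^2◇^0p.
First-order correspondent: ∀x ∀y ∀z ((xR²y ∧ xR²z) → ∃w (y = w ∧ z = w)).

∀x ∀y ∀z ((xR²y ∧ xR²z) → ∃w (y = w ∧ z = w))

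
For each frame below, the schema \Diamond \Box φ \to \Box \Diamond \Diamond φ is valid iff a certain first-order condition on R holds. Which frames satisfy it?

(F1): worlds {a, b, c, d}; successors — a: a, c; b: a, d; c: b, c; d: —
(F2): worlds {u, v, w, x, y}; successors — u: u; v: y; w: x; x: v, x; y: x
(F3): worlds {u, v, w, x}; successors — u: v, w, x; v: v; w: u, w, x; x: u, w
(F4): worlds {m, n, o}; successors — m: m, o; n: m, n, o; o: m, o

The schema corresponds to a generalized confluence (Geach) condition: \forall x \forall y \forall z ((xRy \wedge xRz) \to \exists w (yRw \wedge z R^2 w)).
(F1): fails — bRa, bRd but no w with aRw and dR²w.
(F2): fails — xRv, xRv but no t with vRt and vR²t.
(F3): fails — uRw, uRv but no t with wRt and vR²t.
(F4): holds.
Valid on: (F4).

(F4)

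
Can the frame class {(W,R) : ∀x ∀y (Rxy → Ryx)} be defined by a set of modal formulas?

This is a Sahlqvist condition; the B axiom q → □◇q defines it.
Suppose q→□◇q is valid. Take Rxy and set V(q)={x}. Then q at x, so □◇q at x, so ◇q at y, so some z with Ryz has q; z=x, i.e. Ryx.

Yes, by q → □◇q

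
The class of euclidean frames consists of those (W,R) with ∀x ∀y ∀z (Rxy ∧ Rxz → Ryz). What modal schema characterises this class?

A defining formula is ◇ψ → □◇ψ (the 5 axiom).
Suppose ◇ψ→□◇ψ is valid. Take Rxy, Rxz and set V(ψ)={y}. Then ◇ψ at x, so □◇ψ at x, so ◇ψ at z, so some w with Rzw has ψ; w=y, i.e. Rzy. By symmetry of the argument, Ryz.

◇ψ → □◇ψ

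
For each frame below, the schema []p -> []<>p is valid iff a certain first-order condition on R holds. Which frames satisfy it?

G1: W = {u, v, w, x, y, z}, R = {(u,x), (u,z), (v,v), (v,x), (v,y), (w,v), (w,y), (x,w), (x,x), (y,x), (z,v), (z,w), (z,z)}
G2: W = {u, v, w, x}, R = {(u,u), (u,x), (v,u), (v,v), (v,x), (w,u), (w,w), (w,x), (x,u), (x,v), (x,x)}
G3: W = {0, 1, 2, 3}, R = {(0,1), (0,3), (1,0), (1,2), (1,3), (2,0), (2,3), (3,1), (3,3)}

G2, G3

The schema corresponds to a generalized confluence (Geach) condition: forall x forall z (xRz -> exists w (xRw & zRw)).
G1: fails — wRy but no t with wRt and yRt.
G2: satisfies the condition.
G3: satisfies the condition.
Valid on: G2, G3.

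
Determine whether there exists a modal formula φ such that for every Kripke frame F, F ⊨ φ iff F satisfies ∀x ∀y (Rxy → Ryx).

Yes — defined by p → □◇p

The condition is symmetry. A defining modal formula is p → □◇p.
Suppose p→□◇p is valid. Take Rxy and set V(p)={x}. Then p at x, so □◇p at x, so ◇p at y, so some z with Ryz has p; z=x, i.e. Ryx.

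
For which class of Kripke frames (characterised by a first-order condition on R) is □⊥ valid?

This is the Ver axiom.
Its frame correspondent is emptiness of R — ∀x ∀y ¬Rxy.

emptiness of R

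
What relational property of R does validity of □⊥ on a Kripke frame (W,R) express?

emptiness of R

□⊥ is valid iff no world has any successor (otherwise □⊥ fails at any world with one).
The converse is a direct semantic check.
So the correspondent is emptiness of R.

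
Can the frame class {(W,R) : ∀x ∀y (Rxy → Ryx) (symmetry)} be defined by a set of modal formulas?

The condition is symmetry. A defining modal formula is q → □◇q.
Suppose q→□◇q is valid. Take Rxy and set V(q)={x}. Then q at x, so □◇q at x, so ◇q at y, so some z with Ryz has q; z=x, i.e. Ryx.

Yes — defined by q → □◇q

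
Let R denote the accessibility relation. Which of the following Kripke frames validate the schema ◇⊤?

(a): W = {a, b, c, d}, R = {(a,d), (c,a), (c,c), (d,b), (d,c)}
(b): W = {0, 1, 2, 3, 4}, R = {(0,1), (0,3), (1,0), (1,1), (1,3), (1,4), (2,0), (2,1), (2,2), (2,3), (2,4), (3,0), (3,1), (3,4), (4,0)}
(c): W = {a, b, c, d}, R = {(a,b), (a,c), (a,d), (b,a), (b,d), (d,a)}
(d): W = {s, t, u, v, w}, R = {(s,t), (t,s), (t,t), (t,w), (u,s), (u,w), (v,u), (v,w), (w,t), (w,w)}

The schema corresponds to seriality: ∀x ∃y Rxy.
(a): fails — world b has no successor.
(b): condition met.
(c): fails — world c has no successor.
(d): condition met.

(b), (d)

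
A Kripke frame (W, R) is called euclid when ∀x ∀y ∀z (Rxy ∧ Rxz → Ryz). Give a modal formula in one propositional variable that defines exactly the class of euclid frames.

A defining formula is ◇ψ → □◇ψ (the 5 axiom).
Suppose ◇ψ→□◇ψ is valid. Take Rxy, Rxz and set V(ψ)={y}. Then ◇ψ at x, so □◇ψ at x, so ◇ψ at z, so some w with Rzw has ψ; w=y, i.e. Rzy. By symmetry of the argument, Ryz.

◇ψ → □◇ψ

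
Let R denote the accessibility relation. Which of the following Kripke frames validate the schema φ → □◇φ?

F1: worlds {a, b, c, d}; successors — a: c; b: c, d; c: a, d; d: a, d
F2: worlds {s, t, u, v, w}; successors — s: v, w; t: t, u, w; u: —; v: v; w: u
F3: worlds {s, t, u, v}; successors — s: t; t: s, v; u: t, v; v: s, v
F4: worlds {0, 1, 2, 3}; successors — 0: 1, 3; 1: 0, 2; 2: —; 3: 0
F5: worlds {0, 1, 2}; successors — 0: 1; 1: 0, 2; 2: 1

The schema corresponds to symmetry: ∀x ∀y (Rxy → Ryx).
F1: fails — Rbc but not Rcb.
F2: fails — Rwu but not Ruw.
F3: fails — Ruv but not Rvu.
F4: fails — R12 but not R21.
F5: condition met.

F5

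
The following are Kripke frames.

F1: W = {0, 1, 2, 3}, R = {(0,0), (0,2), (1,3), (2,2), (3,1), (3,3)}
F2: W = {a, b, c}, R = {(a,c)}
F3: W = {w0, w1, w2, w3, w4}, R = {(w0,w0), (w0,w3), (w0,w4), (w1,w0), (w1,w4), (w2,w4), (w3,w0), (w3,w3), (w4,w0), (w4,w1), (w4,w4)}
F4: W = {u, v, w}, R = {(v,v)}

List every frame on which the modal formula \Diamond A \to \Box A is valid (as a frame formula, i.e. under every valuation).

Frame correspondent (Sahlqvist): \forall x \forall y \forall z (Rxy \wedge Rxz \to y = z) — i.e. partial functionality.
F1: fails — 0 sees both 0 and 2.
F2: ✓.
F3: fails — w0 sees both w0 and w3.
F4: ✓.
Valid on: F2, F4.

F2, F4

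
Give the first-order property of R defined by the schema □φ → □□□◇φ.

This is a Sahlqvist (Geach-type) schema ◇^0□^1φ → □^3◇^1φ.
First-order correspondent: ∀x ∀z (xR³z → ∃w (xRw ∧ zRw)).

∀x ∀z (xR³z → ∃w (xRw ∧ zRw))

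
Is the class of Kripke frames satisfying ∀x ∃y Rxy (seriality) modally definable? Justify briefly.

Yes — defined by □q → ◇q

The condition is seriality. A defining modal formula is □q → ◇q.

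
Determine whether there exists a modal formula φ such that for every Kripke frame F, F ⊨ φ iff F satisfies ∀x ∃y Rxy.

The condition is seriality. A defining modal formula is □q → ◇q.
Suppose □q→◇q is valid. At any x set V(q)=W. Then □q at x, so ◇q at x, so x has a successor.

Definable; □q → ◇q defines it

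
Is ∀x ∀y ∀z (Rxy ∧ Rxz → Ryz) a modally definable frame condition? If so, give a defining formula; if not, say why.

Yes, by ◇r → □◇r

Yes: it is the Euclidean property, defined by the 5 schema ◇r → □◇r.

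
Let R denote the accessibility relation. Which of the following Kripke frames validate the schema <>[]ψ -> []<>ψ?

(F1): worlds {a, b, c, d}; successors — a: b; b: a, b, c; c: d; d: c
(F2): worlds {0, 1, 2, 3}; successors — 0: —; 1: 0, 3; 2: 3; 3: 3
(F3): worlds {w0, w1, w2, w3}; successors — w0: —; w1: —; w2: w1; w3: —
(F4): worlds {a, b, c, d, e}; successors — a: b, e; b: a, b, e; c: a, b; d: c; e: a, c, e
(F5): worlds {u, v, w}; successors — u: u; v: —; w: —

(F4), (F5)

This is the axiom for convergence; its first-order frame correspondent is forall x forall y forall z (Rxy & Rxz -> exists w (Ryw & Rzw)).
(F1): fails — Rbc and Rbb but c and b have no common successor.
(F2): fails — R10 and R10 but 0 and 0 have no common successor.
(F3): fails — Rw2w1 and Rw2w1 but w1 and w1 have no common successor.
(F4): condition met.
(F5): condition met.
Valid on: (F4), (F5).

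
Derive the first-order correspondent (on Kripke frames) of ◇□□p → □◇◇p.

This is a Sahlqvist (Geach-type) schema ◇^1□^2p → □^1◇^2p.
Minimal-valuation argument: fix x; take any y with xR^1y and any z with xR^1z. Set V(p) to the set of worlds R-reachable from y in exactly 2 steps. Then □^2p holds at y, so the antecedent holds at x; validity forces ◇^2p at z, giving a w with zR^2w and yR^2w.
First-order correspondent: ∀x ∀y ∀z ((xRy ∧ xRz) → ∃w (yR²w ∧ zR²w)).

∀x ∀y ∀z ((xRy ∧ xRz) → ∃w (yR²w ∧ zR²w))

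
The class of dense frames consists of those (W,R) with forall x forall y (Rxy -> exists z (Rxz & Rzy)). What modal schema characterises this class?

A defining formula is □□r → □r (the C4 axiom).
Suppose □□r→□r is valid. Take Rxy and set V(r)={w : xR²w}. Then □□r at x, so □r at x, so r at y, i.e. ∃z(Rxz∧Rzy).

□□r → □r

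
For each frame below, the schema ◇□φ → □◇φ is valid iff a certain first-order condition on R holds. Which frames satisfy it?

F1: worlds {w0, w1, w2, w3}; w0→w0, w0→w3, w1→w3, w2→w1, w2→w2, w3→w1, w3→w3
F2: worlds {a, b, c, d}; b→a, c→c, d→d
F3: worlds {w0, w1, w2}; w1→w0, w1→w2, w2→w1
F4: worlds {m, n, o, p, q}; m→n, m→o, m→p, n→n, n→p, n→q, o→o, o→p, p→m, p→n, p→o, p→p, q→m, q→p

Frame correspondent (Sahlqvist): ∀x ∀y ∀z (Rxy ∧ Rxz → ∃w (Ryw ∧ Rzw)) — i.e. convergence.
F1: fails — Rw2w2 and Rw2w1 but w2 and w1 have no common successor.
F2: fails — Rba and Rba but a and a have no common successor.
F3: fails — Rw1w2 and Rw1w0 but w2 and w0 have no common successor.
F4: holds.
Valid on: F4.

F4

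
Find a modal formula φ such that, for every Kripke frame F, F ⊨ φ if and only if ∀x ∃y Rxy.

□r → ◇r

This is seriality; the standard corresponding axiom is D: □r → ◇r.
Suppose □r→◇r is valid. At any x set V(r)=W. Then □r at x, so ◇r at x, so x has a successor.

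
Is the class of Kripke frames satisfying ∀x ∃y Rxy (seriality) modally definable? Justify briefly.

The condition is seriality. A defining modal formula is □r → ◇r.
Suppose □r→◇r is valid. At any x set V(r)=W. Then □r at x, so ◇r at x, so x has a successor.

Definable; □r → ◇r defines it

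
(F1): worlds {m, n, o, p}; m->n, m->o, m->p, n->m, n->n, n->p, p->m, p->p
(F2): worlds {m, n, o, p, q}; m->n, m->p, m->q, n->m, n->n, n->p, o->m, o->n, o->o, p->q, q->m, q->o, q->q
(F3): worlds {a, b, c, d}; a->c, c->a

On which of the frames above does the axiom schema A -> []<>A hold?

(F3)

Frame correspondent (Sahlqvist): forall x forall y (Rxy -> Ryx) — i.e. symmetry.
(F1): fails — Rmo but not Rom.
(F2): fails — Rom but not Rmo.
(F3): ✓.
Valid on: (F3).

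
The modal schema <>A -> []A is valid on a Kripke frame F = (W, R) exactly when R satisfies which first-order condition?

partial functionality

Suppose ◇A→□A is valid. Take Rxy, Rxz and set V(A)={y}. Then ◇A at x, so □A at x, so A at z, i.e. z=y.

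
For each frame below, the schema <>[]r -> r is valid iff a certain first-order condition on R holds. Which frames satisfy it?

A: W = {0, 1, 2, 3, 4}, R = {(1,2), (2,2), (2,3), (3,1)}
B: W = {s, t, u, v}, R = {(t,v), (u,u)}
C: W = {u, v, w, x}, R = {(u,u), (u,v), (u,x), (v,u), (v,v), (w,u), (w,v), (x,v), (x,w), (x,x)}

none

This is the axiom for a generalized confluence (Geach) condition; its first-order frame correspondent is forall x forall y (xRy -> exists w (yRw & x = w)).
A: fails — 1R2 but no w with 2Rw and 1=w.
B: fails — tRv but no w with vRw and t=w.
C: fails — uRx but no t with xRt and u=t.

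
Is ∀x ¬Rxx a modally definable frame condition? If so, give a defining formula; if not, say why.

No — not modally definable

Modal frame validity is preserved under surjective bounded morphisms.
The 5-cycle (worlds a,b,c,d,e with a→b→c→d→e→a) is irreflexive, and the map sending every world to a single reflexive point • is a surjective bounded morphism (forth: every edge maps to (•,•); back: every world has a successor). So any modal formula valid on the 5-cycle is also valid on the reflexive point, which is not irreflexive.
Hence irreflexivity is not modally definable.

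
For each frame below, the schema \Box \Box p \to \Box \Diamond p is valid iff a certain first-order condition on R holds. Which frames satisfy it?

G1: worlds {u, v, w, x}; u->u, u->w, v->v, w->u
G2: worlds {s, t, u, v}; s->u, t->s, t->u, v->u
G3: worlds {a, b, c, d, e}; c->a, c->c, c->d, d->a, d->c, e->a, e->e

The schema corresponds to a generalized confluence (Geach) condition: \forall x \forall z (xRz \to \exists w (x R^2 w \wedge zRw)).
G1: holds.
G2: fails — sRu but no w with sR²w and uRw.
G3: fails — cRa but no w with cR²w and aRw.
Valid on: G1.

G1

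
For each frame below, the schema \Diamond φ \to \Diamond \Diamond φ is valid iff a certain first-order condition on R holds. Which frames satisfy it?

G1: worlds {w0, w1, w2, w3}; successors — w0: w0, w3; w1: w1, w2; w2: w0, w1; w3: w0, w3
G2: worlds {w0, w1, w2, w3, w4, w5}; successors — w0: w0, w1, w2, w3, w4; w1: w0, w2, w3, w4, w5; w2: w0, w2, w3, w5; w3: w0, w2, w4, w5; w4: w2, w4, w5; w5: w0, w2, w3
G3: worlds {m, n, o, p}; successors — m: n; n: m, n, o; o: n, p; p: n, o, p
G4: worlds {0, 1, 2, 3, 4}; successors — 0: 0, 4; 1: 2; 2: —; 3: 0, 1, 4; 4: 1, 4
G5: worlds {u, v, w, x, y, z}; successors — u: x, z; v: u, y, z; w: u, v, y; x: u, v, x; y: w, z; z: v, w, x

G1, G2, G3

Frame correspondent (Sahlqvist): \forall x \forall y (xRy \to \exists w (y = w \wedge x R^2 w)) — i.e. a generalized confluence (Geach) condition.
G1: condition met.
G2: condition met.
G3: condition met.
G4: fails — 1R2 but no w with 2=w and 1R²w.
G5: fails — uRz but no t with z=t and uR²t.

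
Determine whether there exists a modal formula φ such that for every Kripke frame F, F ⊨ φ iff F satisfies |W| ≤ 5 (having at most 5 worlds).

Any modally definable frame class is closed under disjoint unions.
Any modal formula valid on each of 6 disjoint one-world frames is valid on their disjoint union (validity is preserved under disjoint unions). Each one-world frame has |W|=1≤5, but the union has |W|=6.
So the class is not modally definable.

Not modally definable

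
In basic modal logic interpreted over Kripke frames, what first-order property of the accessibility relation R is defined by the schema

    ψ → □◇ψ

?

Suppose ψ→□◇ψ is valid. Take Rxy and set V(ψ)={x}. Then ψ at x, so □◇ψ at x, so ◇ψ at y, so some z with Ryz has ψ; z=x, i.e. Ryx.

symmetry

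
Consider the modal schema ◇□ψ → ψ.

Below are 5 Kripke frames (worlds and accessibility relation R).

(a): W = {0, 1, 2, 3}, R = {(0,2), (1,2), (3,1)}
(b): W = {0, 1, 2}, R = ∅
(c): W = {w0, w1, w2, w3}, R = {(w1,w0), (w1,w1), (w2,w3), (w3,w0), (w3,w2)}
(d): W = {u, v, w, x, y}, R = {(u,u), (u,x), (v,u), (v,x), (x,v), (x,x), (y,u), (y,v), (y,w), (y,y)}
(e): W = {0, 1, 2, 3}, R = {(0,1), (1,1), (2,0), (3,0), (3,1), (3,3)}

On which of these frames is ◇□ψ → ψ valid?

(b)

This is the axiom for symmetry; its first-order frame correspondent is ∀x ∀y (Rxy → Ryx).
(a): fails — R12 but not R21.
(b): condition met.
(c): fails — Rw1w0 but not Rw0w1.
(d): fails — Rvu but not Ruv.
(e): fails — R31 but not R13.
Valid on: (b).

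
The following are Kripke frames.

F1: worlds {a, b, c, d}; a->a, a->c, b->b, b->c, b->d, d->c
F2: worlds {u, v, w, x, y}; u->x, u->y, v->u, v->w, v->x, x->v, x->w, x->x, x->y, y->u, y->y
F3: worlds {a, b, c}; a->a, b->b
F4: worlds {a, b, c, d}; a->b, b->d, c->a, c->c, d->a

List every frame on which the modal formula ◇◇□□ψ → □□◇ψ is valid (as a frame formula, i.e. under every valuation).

F3

The schema corresponds to a generalized confluence (Geach) condition: ∀x ∀y ∀z ((xR²y ∧ xR²z) → ∃w (yR²w ∧ zRw)).
F1: fails — aR²a, aR²c but no w with aR²w and cRw.
F2: fails — uR²u, uR²w but no t with uR²t and wRt.
F3: condition met.
F4: fails — aR²d, aR²d but no w with dR²w and dRw.
Valid on: F3.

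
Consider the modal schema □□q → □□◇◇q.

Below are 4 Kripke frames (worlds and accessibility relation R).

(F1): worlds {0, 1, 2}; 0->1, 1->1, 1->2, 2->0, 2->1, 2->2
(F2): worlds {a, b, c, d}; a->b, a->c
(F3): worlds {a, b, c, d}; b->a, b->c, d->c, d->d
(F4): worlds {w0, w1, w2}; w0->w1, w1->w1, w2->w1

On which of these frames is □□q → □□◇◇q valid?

This is the axiom for a generalized confluence (Geach) condition; its first-order frame correspondent is ∀x ∀z (xR²z → ∃w (xR²w ∧ zR²w)).
(F1): satisfies the condition.
(F2): satisfies the condition.
(F3): fails — dR²c but no w with dR²w and cR²w.
(F4): satisfies the condition.

(F1), (F2), (F4)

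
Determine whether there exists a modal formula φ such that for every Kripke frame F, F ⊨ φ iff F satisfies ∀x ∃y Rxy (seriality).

Definable; □q → ◇q defines it

Yes: it is seriality, defined by the D schema □q → ◇q.
Suppose □q→◇q is valid. At any x set V(q)=W. Then □q at x, so ◇q at x, so x has a successor.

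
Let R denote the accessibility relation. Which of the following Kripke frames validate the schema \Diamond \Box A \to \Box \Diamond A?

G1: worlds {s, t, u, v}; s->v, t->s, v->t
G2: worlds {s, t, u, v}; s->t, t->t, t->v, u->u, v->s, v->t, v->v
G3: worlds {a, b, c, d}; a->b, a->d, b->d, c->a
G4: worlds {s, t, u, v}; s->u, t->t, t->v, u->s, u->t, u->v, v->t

Frame correspondent (Sahlqvist): \forall x \forall y \forall z (Rxy \wedge Rxz \to \exists w (Ryw \wedge Rzw)) — i.e. convergence.
G1: condition met.
G2: condition met.
G3: fails — Rad and Rad but d and d have no common successor.
G4: fails — Ruv and Rus but v and s have no common successor.
Valid on: G1, G2.

G1, G2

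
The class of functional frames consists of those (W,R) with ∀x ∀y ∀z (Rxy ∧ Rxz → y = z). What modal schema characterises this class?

◇ψ → □ψ

A defining formula is ◇ψ → □ψ (the CD axiom).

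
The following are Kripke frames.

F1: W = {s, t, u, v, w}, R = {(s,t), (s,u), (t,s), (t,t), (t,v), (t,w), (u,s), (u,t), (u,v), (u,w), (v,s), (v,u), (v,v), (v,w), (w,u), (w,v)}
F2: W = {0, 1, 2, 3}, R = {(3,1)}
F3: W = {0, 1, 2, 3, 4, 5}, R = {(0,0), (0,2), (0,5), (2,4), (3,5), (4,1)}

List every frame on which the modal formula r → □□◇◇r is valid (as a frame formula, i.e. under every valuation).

F2

The schema corresponds to a generalized confluence (Geach) condition: ∀x ∀z (xR²z → ∃w (x = w ∧ zR²w)).
F1: fails — uR²s but no w* with u=w* and sR²w*.
F2: satisfies the condition.
F3: fails — 0R²2 but no w with 0=w and 2R²w.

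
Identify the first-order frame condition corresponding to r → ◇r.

reflexivity

This is frame-equivalent to □r → r (substitute ¬r for r and contrapose).
Suppose □r→r is valid. At any x set V(r)={w : Rxw}. Then □r holds at x, so r holds at x, i.e. Rxx.
Conversely, on a frame with reflexivity the schema holds at every world under every valuation.
Frame condition: ∀x Rxx.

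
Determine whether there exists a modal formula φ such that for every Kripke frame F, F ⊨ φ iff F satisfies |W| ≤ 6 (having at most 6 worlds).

Modal frame validity is preserved under disjoint unions.
Any modal formula valid on each of 7 disjoint one-world frames is valid on their disjoint union (validity is preserved under disjoint unions). Each one-world frame has |W|=1≤6, but the union has |W|=7.
So no modal formula (or set of formulas) defines exactly the |W|≤6 frames.

Not definable by any modal formula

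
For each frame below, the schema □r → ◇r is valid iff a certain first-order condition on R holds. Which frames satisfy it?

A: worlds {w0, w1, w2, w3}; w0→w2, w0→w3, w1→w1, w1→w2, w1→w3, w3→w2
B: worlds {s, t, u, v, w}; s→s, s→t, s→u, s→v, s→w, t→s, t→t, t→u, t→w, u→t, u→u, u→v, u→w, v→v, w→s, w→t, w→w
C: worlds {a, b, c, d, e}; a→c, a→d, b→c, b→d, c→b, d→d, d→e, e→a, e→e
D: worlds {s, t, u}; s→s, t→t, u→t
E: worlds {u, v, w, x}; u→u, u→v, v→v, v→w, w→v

The schema corresponds to seriality: ∀x ∃y Rxy.
A: fails — world w2 has no successor.
B: satisfies the condition.
C: satisfies the condition.
D: satisfies the condition.
E: fails — world x has no successor.
Valid on: B, C, D.

B, C, D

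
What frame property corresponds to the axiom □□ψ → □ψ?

Density

Suppose □□ψ→□ψ is valid. Take Rxy and set V(ψ)={w : xR²w}. Then □□ψ at x, so □ψ at x, so ψ at y, i.e. ∃z(Rxz∧Rzy).
Conversely, on a frame with density the schema holds at every world under every valuation.
Frame condition: ∀x ∀y (Rxy → ∃z (Rxz ∧ Rzy)).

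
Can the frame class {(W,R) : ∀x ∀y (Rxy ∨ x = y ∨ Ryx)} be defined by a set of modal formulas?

Modal frame validity is preserved under disjoint unions.
Take 2 disjoint single-world reflexive frames: each is trivially connected, but their disjoint union has 2 worlds with no edge between distinct components, so it is not connected.
So no modal formula (or set of formulas) defines exactly the connected frames.

Not definable by any modal formula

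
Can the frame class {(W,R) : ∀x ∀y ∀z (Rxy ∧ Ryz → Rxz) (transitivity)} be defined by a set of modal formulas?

This is a Sahlqvist condition; the 4 axiom □q → □□q defines it.
Suppose □q→□□q is valid. Take Rxy, Ryz and set V(q)={w : Rxw}. Then □q at x, so □□q at x, so □q at y, so q at z, i.e. Rxz.

Definable; □q → □□q defines it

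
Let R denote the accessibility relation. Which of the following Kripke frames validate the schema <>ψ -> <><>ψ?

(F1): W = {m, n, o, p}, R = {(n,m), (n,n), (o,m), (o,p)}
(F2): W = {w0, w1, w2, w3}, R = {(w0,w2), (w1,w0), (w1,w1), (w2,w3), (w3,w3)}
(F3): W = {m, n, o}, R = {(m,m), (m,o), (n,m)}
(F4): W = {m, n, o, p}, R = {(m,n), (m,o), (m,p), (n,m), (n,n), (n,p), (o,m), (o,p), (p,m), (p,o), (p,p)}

(F3), (F4)

The schema corresponds to a generalized confluence (Geach) condition: forall x forall y (xRy -> exists w (y = w & x R^2 w)).
(F1): fails — oRm but no w with m=w and oR²w.
(F2): fails — w0Rw2 but no w with w2=w and w0R²w.
(F3): holds.
(F4): holds.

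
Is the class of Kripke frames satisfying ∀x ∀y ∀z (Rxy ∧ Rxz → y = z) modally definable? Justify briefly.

Yes: it is partial functionality, defined by the CD schema ◇p → □p.
Suppose ◇p→□p is valid. Take Rxy, Rxz and set V(p)={y}. Then ◇p at x, so □p at x, so p at z, i.e. z=y.

Yes, by ◇p → □p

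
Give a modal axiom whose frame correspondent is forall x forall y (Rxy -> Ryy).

□(□r → r)

This is shift-reflexivity; the standard corresponding axiom is T□: □(□r → r).
Suppose □(□r→r) is valid. Take Rxy and set V(r)={w : Ryw}. Then at y, □r holds; since □(□r→r) at x, □r→r at y, so r at y, i.e. Ryy.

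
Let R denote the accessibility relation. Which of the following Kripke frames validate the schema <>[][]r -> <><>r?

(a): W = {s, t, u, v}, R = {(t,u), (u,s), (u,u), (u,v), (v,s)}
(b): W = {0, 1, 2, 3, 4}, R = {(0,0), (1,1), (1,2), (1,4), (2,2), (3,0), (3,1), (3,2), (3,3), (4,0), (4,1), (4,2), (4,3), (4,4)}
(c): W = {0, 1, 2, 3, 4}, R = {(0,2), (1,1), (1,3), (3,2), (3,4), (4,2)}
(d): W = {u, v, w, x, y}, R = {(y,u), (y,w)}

The schema corresponds to a generalized confluence (Geach) condition: forall x forall y (xRy -> exists w (y R^2 w & x R^2 w)).
(a): fails — uRs but no w with sR²w and uR²w.
(b): condition met.
(c): fails — 0R2 but no w with 2R²w and 0R²w.
(d): fails — yRu but no t with uR²t and yR²t.
Valid on: (b).

(b)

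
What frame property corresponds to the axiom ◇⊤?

◇⊤ holds at w iff w has a successor, so frame-validity of ◇⊤ is exactly seriality. Equivalently via □p → ◇p:
Suppose □p→◇p is valid. At any x set V(p)=W. Then □p at x, so ◇p at x, so x has a successor.
The converse is a direct semantic check.
So the correspondent is seriality.

seriality: ∀x ∃y Rxy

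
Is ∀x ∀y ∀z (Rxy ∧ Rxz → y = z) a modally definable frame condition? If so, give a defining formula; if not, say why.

This is a Sahlqvist condition; the CD axiom ◇p → □p defines it.
Suppose ◇p→□p is valid. Take Rxy, Rxz and set V(p)={y}. Then ◇p at x, so □p at x, so p at z, i.e. z=y.

Yes — defined by ◇p → □p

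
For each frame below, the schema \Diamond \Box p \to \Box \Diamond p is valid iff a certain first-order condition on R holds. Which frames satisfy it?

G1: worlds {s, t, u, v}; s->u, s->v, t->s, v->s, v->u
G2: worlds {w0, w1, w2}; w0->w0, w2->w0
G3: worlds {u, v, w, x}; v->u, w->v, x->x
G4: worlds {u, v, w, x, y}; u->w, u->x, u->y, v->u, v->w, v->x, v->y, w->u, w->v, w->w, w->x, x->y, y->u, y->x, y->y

G2

This is the axiom for convergence; its first-order frame correspondent is \forall x \forall y \forall z (Rxy \wedge Rxz \to \exists w (Ryw \wedge Rzw)).
G1: fails — Rsv and Rsu but v and u have no common successor.
G2: holds.
G3: fails — Rvu and Rvu but u and u have no common successor.
G4: fails — Ruw and Rux but w and x have no common successor.
Valid on: G2.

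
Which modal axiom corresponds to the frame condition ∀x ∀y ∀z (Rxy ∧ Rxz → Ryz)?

A defining formula is ◇q → □◇q (the 5 axiom).
Suppose ◇q→□◇q is valid. Take Rxy, Rxz and set V(q)={y}. Then ◇q at x, so □◇q at x, so ◇q at z, so some w with Rzw has q; w=y, i.e. Rzy. By symmetry of the argument, Ryz.

◇q → □◇q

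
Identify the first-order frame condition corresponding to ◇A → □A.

Suppose ◇A→□A is valid. Take Rxy, Rxz and set V(A)={y}. Then ◇A at x, so □A at x, so A at z, i.e. z=y.
Conversely, on a frame with partial functionality the schema holds at every world under every valuation.
So the correspondent is partial functionality.

partial functionality: ∀x ∀y ∀z (Rxy ∧ Rxz → y = z)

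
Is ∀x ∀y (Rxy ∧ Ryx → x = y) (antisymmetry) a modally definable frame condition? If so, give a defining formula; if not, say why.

No

Any modally definable frame class is closed under surjective bounded morphisms.
The 4-cycle (worlds s,t,u,v with s→t→u→v→s) is antisymmetric. Sending even-indexed worlds to a and odd-indexed worlds to b is a surjective bounded morphism onto the two-world frame with a↔b, which is not antisymmetric.
Hence antisymmetry is not modally definable.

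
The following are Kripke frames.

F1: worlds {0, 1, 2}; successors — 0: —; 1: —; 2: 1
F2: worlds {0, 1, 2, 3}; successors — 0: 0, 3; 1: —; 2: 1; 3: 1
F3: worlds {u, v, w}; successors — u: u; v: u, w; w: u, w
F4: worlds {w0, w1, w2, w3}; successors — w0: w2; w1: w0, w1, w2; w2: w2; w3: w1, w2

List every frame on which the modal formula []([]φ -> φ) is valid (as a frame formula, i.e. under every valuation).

This is the axiom for shift-reflexivity; its first-order frame correspondent is forall x forall y (Rxy -> Ryy).
F1: fails — R21 but not R11.
F2: fails — R21 but not R11.
F3: holds.
F4: fails — Rw1w0 but not Rw0w0.
Valid on: F3.

F3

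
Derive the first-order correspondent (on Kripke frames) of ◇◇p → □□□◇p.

This is a Sahlqvist (Geach-type) schema ◇^2□^0p → □^3◇^1p.
Minimal-valuation argument: fix x; take any y with xR^2y and any z with xR^3z. Set V(p) to the set of worlds R-reachable from y in exactly 0 steps. Then □^0p holds at y, so the antecedent holds at x; validity forces ◇^1p at z, giving a w with zR^1w and yR^0w.
First-order correspondent: ∀x ∀y ∀z ((xR²y ∧ xR³z) → ∃w (y = w ∧ zRw)).

∀x ∀y ∀z ((xR²y ∧ xR³z) → ∃w (y = w ∧ zRw))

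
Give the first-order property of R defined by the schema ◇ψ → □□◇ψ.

This is a Sahlqvist (Geach-type) schema ◇^1□^0ψ → □^2◇^1ψ.
First-order correspondent: ∀x ∀y ∀z ((xRy ∧ xR²z) → ∃w (y = w ∧ zRw)).

∀x ∀y ∀z ((xRy ∧ xR²z) → ∃w (y = w ∧ zRw))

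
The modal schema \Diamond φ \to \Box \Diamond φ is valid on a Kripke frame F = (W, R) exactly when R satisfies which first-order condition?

This is the 5 axiom.
Its frame correspondent is the Euclidean property — \forall x \forall y \forall z (Rxy \wedge Rxz \to Ryz).

the Euclidean property: \forall x \forall y \forall z (Rxy \wedge Rxz \to Ryz)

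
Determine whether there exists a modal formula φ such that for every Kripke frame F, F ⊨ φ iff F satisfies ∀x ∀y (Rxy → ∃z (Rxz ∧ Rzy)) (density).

Definable; □□p → □p defines it

The condition is density. A defining modal formula is □□p → □p.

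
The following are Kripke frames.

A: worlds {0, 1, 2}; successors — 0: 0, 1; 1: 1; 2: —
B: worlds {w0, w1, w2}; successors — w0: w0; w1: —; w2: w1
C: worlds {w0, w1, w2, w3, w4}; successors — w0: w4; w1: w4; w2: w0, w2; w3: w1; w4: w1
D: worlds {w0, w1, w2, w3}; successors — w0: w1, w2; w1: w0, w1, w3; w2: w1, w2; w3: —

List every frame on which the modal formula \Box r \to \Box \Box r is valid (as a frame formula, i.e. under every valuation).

A, B

Frame correspondent (Sahlqvist): \forall x \forall y \forall z (Rxy \wedge Ryz \to Rxz) — i.e. transitivity.
A: ✓.
B: ✓.
C: fails — Rw0w4 and Rw4w1 but not Rw0w1.
D: fails — Rw1w0 and Rw0w2 but not Rw1w2.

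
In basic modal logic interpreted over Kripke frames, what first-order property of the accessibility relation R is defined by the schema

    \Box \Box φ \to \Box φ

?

Suppose □□φ→□φ is valid. Take Rxy and set V(φ)={w : xR²w}. Then □□φ at x, so □φ at x, so φ at y, i.e. ∃z(Rxz∧Rzy).

density: \forall x \forall y (Rxy \to \exists z (Rxz \wedge Rzy))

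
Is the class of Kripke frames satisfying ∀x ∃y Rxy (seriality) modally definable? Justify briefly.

Yes: it is seriality, defined by the D schema □r → ◇r.
Suppose □r→◇r is valid. At any x set V(r)=W. Then □r at x, so ◇r at x, so x has a successor.

Yes — defined by □r → ◇r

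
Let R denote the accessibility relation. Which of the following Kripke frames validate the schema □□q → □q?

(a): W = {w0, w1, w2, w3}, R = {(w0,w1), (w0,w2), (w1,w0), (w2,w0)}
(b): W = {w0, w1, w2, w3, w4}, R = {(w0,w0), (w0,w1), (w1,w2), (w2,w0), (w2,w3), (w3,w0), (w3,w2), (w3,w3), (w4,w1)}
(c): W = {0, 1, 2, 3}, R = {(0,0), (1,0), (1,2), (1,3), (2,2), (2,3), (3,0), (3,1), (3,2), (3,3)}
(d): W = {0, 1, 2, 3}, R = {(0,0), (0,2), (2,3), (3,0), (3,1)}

This is the axiom for density; its first-order frame correspondent is ∀x ∀y (Rxy → ∃z (Rxz ∧ Rzy)).
(a): fails — Rw0w1 but no z with Rw0z and Rzw1.
(b): fails — Rw1w2 but no z with Rw1z and Rzw2.
(c): holds.
(d): fails — R31 but no z with R3z and Rz1.
Valid on: (c).

(c)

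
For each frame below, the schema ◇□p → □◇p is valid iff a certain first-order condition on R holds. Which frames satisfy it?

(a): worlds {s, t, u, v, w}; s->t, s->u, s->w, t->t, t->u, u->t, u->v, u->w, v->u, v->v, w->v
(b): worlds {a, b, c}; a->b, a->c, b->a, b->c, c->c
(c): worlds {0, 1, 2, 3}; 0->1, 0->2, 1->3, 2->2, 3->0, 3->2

The schema corresponds to convergence: ∀x ∀y ∀z (Rxy ∧ Rxz → ∃w (Ryw ∧ Rzw)).
(a): fails — Rsw and Rst but w and t have no common successor.
(b): holds.
(c): fails — R02 and R01 but 2 and 1 have no common successor.
Valid on: (b).

(b)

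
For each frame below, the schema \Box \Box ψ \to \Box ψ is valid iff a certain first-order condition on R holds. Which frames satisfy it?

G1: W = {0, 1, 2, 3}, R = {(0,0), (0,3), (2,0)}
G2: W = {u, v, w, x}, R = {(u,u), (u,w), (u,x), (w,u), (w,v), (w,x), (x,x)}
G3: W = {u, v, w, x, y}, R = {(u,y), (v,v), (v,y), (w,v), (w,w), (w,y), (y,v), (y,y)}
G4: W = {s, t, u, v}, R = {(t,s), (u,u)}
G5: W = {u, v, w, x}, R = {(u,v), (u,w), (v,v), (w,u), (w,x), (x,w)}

The schema corresponds to density: \forall x \forall y (Rxy \to \exists z (Rxz \wedge Rzy)).
G1: satisfies the condition.
G2: fails — Rwv but no z with Rwz and Rzv.
G3: satisfies the condition.
G4: fails — Rts but no z with Rtz and Rzs.
G5: fails — Rxw but no z with Rxz and Rzw.
Valid on: G1, G3.

G1, G3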